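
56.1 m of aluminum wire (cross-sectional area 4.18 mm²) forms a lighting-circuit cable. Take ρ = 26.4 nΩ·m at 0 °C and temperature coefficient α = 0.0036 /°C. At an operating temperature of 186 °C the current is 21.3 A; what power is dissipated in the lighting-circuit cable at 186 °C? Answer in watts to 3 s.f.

ρ = 26.4 nΩ·m = 2.64×10^-8 Ω·m
A = 4.18 mm² = 4.180e-06 m²
R₍0₎ = ρL/A = (2.64×10^-8)(56.1)/(4.180e-06) = 0.3543 Ω
R₍186₎ = R₍0₎(1 + αΔT) = 0.3543 × (1 + 0.0036×186) = 0.5916 Ω
P = I²R = (21.3)² × 0.5916 = 268 W

268 W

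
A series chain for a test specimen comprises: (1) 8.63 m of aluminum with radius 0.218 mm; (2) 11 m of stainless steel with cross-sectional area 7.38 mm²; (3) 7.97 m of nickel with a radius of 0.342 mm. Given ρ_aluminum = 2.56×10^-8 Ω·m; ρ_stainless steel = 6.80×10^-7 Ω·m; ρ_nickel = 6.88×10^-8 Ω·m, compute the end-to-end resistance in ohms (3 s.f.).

3.99 Ω

Seg 1: A = πr² = π(2.1800e-04 m)² = 1.493e-07 m²
R_1 = (2.56×10^-8)(8.63)/(1.493e-07) = 1.48 Ω
Seg 2: A = 7.38 mm² = 7.380e-06 m²
R_2 = (6.80×10^-7)(11)/(7.380e-06) = 1.014 Ω
Seg 3: A = πr² = π(3.4200e-04 m)² = 3.675e-07 m²
R_3 = (6.88×10^-8)(7.97)/(3.675e-07) = 1.492 Ω
R_total = R_1 + R_2 + R_3 = 3.99 Ω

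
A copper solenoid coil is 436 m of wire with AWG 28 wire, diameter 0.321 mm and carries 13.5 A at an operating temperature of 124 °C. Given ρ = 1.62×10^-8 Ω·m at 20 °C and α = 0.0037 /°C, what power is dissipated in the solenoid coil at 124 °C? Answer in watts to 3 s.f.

22000 W

A = π(0.321/2 mm)² = π(1.6050e-04 m)² = 8.093e-08 m²
R₍20₎ = ρL/A = (1.62×10^-8)(436)/(8.093e-08) = 87.28 Ω
R₍124₎ = R₍20₎(1 + αΔT) = 87.28 × (1 + 0.0037×104) = 120.9 Ω
P = I²R = (13.5)² × 120.9 = 22000 W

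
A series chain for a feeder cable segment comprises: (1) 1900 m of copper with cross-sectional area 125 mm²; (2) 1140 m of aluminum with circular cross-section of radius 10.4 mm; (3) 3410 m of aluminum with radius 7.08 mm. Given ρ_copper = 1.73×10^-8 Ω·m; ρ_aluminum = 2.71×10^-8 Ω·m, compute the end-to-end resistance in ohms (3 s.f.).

Seg 1: A = 125 mm² = 1.250e-04 m²
R_1 = (1.73×10^-8)(1900)/(1.250e-04) = 0.263 Ω
Seg 2: A = πr² = π(1.0400e-02 m)² = 3.398e-04 m²
R_2 = (2.71×10^-8)(1140)/(3.398e-04) = 0.09092 Ω
Seg 3: A = πr² = π(7.0800e-03 m)² = 1.575e-04 m²
R_3 = (2.71×10^-8)(3410)/(1.575e-04) = 0.5868 Ω
R_total = R_1 + R_2 + R_3 = 0.941 Ω

0.941 Ω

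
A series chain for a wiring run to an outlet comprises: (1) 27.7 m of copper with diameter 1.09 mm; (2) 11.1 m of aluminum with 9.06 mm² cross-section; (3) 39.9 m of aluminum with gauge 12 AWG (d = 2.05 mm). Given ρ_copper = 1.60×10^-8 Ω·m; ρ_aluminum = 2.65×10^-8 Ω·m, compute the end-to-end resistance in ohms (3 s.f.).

0.828 Ω

Seg 1: A = π(d/2)² = π(5.4500e-04 m)² = 9.331e-07 m²
R_1 = (1.60×10^-8)(27.7)/(9.331e-07) = 0.475 Ω
Seg 2: A = 9.06 mm² = 9.060e-06 m²
R_2 = (2.65×10^-8)(11.1)/(9.060e-06) = 0.03247 Ω
Seg 3: A = π(2.05/2 mm)² = π(1.0250e-03 m)² = 3.301e-06 m²
R_3 = (2.65×10^-8)(39.9)/(3.301e-06) = 0.3203 Ω
R_total = R_1 + R_2 + R_3 = 0.828 Ω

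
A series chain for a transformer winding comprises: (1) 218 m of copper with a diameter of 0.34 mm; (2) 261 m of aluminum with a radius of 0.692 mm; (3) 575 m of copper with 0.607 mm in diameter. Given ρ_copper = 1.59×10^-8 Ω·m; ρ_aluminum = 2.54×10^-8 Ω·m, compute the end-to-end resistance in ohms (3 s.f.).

74.2 Ω

Seg 1: A = π(d/2)² = π(1.7000e-04 m)² = 9.079e-08 m²
R_1 = (1.59×10^-8)(218)/(9.079e-08) = 38.18 Ω
Seg 2: A = πr² = π(6.9200e-04 m)² = 1.504e-06 m²
R_2 = (2.54×10^-8)(261)/(1.504e-06) = 4.407 Ω
Seg 3: A = π(d/2)² = π(3.0350e-04 m)² = 2.894e-07 m²
R_3 = (1.59×10^-8)(575)/(2.894e-07) = 31.59 Ω
R_total = R_1 + R_2 + R_3 = 74.2 Ω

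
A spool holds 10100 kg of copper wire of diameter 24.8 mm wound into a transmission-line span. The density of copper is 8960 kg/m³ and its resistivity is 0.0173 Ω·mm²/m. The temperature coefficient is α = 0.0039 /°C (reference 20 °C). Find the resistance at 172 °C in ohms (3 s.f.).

ρ = 0.0173 Ω·mm²/m = 1.73×10^-8 Ω·m
A = π(d/2)² = π(1.2400e-02 m)² = 4.8305e-04 m²
L = m/(density·A) = 10100/(8960×4.8305e-04) = 2334 m
R = ρL/A = (1.73×10^-8)(2334)/(4.8305e-04) = 0.08357 Ω
R(172 °C) = 0.08357 × (1 + 0.0039×152) = 0.133 Ω

0.133 Ω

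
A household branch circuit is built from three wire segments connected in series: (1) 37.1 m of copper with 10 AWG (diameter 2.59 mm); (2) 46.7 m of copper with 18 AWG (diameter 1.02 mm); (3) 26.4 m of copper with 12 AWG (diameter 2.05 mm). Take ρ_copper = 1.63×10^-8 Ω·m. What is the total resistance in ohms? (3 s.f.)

1.18 Ω

Seg 1: A = π(2.59/2 mm)² = π(1.2950e-03 m)² = 5.269e-06 m²
R_1 = (1.63×10^-8)(37.1)/(5.269e-06) = 0.1148 Ω
Seg 2: A = π(1.02/2 mm)² = π(5.1000e-04 m)² = 8.171e-07 m²
R_2 = (1.63×10^-8)(46.7)/(8.171e-07) = 0.9316 Ω
Seg 3: A = π(2.05/2 mm)² = π(1.0250e-03 m)² = 3.301e-06 m²
R_3 = (1.63×10^-8)(26.4)/(3.301e-06) = 0.1304 Ω
R_total = R_1 + R_2 + R_3 = 1.18 Ω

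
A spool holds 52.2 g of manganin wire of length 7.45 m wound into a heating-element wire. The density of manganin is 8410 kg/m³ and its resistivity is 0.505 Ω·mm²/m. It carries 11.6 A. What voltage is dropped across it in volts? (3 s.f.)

ρ = 0.505 Ω·mm²/m = 5.05×10^-7 Ω·m
A = m/(density·L) = 0.0522/(8410×7.45) = 8.3314e-07 m²
R = ρL/A = (5.05×10^-7)(7.45)/(8.3314e-07) = 4.516 Ω
V = IR = 11.6 × 4.516 = 52.4 V

52.4 V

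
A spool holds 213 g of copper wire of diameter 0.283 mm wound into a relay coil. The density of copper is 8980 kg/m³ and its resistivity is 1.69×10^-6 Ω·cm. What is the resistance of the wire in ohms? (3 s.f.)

ρ = 1.69×10^-6 Ω·cm = 1.69×10^-8 Ω·m
A = π(d/2)² = π(1.4150e-04 m)² = 6.2902e-08 m²
L = m/(density·A) = 0.213/(8980×6.2902e-08) = 377.1 m
R = ρL/A = (1.69×10^-8)(377.1)/(6.2902e-08) = 101 Ω

101 Ω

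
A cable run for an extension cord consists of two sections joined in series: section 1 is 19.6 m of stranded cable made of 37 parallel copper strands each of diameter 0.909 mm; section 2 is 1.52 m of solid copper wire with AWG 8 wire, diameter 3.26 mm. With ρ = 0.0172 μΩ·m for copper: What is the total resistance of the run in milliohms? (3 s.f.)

17.2 mΩ

ρ = 0.0172 μΩ·m = 1.72×10^-8 Ω·m
Section 1: A_strand = π(4.5450e-04)² = 6.490e-07 m²; R₁ = ρL/(N·A_s) = (1.72×10^-8)(19.6)/(37×6.490e-07) = 0.01404 Ω
Section 2: A = π(3.26/2 mm)² = π(1.6300e-03 m)² = 8.347e-06 m²
R₂ = (1.72×10^-8)(1.52)/(8.347e-06) = 0.003132 Ω
R = R₁ + R₂ = 17.2 mΩ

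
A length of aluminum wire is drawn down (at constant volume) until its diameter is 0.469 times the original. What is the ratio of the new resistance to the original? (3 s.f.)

Volume constant ⇒ L' = L/r² with r = 0.469. R' = ρL'/A' = ρ(L/r²)/(πr²d₀²/4) = R/r⁴.
Factor = 20.7

20.7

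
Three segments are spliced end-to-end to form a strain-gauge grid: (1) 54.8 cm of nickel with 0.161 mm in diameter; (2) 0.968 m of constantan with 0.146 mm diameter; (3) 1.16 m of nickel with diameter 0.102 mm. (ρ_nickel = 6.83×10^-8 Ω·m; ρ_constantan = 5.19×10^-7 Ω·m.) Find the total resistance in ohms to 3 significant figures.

41.5 Ω

Seg 1: A = π(d/2)² = π(8.0500e-05 m)² = 2.036e-08 m²
R_1 = (6.83×10^-8)(0.548)/(2.036e-08) = 1.838 Ω
Seg 2: A = π(d/2)² = π(7.3000e-05 m)² = 1.674e-08 m²
R_2 = (5.19×10^-7)(0.968)/(1.674e-08) = 30.01 Ω
Seg 3: A = π(d/2)² = π(5.1000e-05 m)² = 8.171e-09 m²
R_3 = (6.83×10^-8)(1.16)/(8.171e-09) = 9.696 Ω
R_total = R_1 + R_2 + R_3 = 41.5 Ω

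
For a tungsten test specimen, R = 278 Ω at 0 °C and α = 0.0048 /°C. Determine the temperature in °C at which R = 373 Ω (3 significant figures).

71.2 °C

R = R₀(1 + α(T − T₀)) ⇒ T = T₀ + (R/R₀ − 1)/α
T = 0 + (373/278 − 1)/0.0048 = 0 + (0.3417)/0.0048 = 71.2 °C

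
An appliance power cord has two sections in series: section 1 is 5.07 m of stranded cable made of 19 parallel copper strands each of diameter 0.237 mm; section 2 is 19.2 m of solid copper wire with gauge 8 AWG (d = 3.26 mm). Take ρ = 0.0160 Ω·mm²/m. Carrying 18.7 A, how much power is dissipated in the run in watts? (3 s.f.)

ρ = 0.0160 Ω·mm²/m = 1.60×10^-8 Ω·m
Section 1: A_strand = π(1.1850e-04)² = 4.412e-08 m²; R₁ = ρL/(N·A_s) = (1.60×10^-8)(5.07)/(19×4.412e-08) = 0.09678 Ω
Section 2: A = π(3.26/2 mm)² = π(1.6300e-03 m)² = 8.347e-06 m²
R₂ = (1.60×10^-8)(19.2)/(8.347e-06) = 0.0368 Ω
R = R₁ + R₂ = 0.1336 Ω
P = I²R = (18.7)² × 0.1336 = 46.7 W

46.7 W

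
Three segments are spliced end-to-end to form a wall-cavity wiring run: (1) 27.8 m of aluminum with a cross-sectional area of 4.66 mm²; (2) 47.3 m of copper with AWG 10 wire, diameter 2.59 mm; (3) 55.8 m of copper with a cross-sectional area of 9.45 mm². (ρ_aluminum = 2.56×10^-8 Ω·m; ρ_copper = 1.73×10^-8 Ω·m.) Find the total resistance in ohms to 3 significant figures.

0.410 Ω

Seg 1: A = 4.66 mm² = 4.660e-06 m²
R_1 = (2.56×10^-8)(27.8)/(4.660e-06) = 0.1527 Ω
Seg 2: A = π(2.59/2 mm)² = π(1.2950e-03 m)² = 5.269e-06 m²
R_2 = (1.73×10^-8)(47.3)/(5.269e-06) = 0.1553 Ω
Seg 3: A = 9.45 mm² = 9.450e-06 m²
R_3 = (1.73×10^-8)(55.8)/(9.450e-06) = 0.1022 Ω
R_total = R_1 + R_2 + R_3 = 0.410 Ω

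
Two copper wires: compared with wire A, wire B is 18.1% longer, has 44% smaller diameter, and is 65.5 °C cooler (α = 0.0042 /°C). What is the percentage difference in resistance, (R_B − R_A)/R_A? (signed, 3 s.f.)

R ∝ ρL/d² with ρ ∝ (1+αΔT), so R_B/R_A = (1 + 18.1/100) × (1 − 44/100)⁻² × (1 − 0.0042×65.5)
= 1.181 × 3.189 × 0.7249 = 2.73
(R_B − R_A)/R_A = 2.73 − 1 = 173%

173%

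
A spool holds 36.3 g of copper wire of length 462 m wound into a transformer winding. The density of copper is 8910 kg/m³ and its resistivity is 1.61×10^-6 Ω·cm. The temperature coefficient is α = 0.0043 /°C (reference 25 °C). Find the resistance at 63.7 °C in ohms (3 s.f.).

ρ = 1.61×10^-6 Ω·cm = 1.61×10^-8 Ω·m
A = m/(density·L) = 0.0363/(8910×462) = 8.8183e-09 m²
R = ρL/A = (1.61×10^-8)(462)/(8.8183e-09) = 843.5 Ω
R(63.7 °C) = 843.5 × (1 + 0.0043×38.7) = 984 Ω

984 Ω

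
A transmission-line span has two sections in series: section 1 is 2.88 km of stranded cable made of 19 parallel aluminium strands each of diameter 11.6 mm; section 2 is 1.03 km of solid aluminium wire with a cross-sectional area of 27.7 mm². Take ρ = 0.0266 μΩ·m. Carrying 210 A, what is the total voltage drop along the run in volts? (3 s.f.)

ρ = 0.0266 μΩ·m = 2.66×10^-8 Ω·m
Section 1: A_strand = π(5.8000e-03)² = 1.057e-04 m²; R₁ = ρL/(N·A_s) = (2.66×10^-8)(2880)/(19×1.057e-04) = 0.03815 Ω
Section 2: A = 27.7 mm² = 2.770e-05 m²
R₂ = (2.66×10^-8)(1030)/(2.770e-05) = 0.9891 Ω
R = R₁ + R₂ = 1.027 Ω
V = IR = 210 × 1.027 = 216 V

216 V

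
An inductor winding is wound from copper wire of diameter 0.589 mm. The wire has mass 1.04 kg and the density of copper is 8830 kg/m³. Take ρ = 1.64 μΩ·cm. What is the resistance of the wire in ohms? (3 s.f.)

ρ = 1.64 μΩ·cm = 1.64×10^-8 Ω·m
A = π(d/2)² = π(2.9450e-04 m)² = 2.7247e-07 m²
L = m/(density·A) = 1.04/(8830×2.7247e-07) = 432.3 m
R = ρL/A = (1.64×10^-8)(432.3)/(2.7247e-07) = 26.0 Ω

26.0 Ω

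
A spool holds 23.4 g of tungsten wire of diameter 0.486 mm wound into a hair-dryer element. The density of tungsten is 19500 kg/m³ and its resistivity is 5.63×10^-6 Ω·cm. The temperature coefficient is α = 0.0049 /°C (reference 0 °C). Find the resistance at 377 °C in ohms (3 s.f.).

5.59 Ω

ρ = 5.63×10^-6 Ω·cm = 5.63×10^-8 Ω·m
A = π(d/2)² = π(2.4300e-04 m)² = 1.8551e-07 m²
L = m/(density·A) = 0.0234/(19500×1.8551e-07) = 6.469 m
R = ρL/A = (5.63×10^-8)(6.469)/(1.8551e-07) = 1.963 Ω
R(377 °C) = 1.963 × (1 + 0.0049×377) = 5.59 Ω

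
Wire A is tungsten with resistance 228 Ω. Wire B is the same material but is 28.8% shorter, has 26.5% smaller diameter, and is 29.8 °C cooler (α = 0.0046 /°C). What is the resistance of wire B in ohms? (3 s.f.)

R ∝ ρL/d² with ρ ∝ (1+αΔT), so R_B/R_A = (1 − 28.8/100) × (1 − 26.5/100)⁻² × (1 − 0.0046×29.8)
= 0.712 × 1.851 × 0.8629 = 1.137
R_B = 1.137 × 228 = 259 Ω

259 Ω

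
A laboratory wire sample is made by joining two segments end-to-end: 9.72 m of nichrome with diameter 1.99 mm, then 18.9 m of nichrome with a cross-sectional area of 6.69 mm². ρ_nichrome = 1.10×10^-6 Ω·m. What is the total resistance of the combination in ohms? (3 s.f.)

6.55 Ω

Segment 1: A = π(d/2)² = π(9.9500e-04 m)² = 3.110e-06 m²
R₁ = ρL/A = (1.10×10^-6)(9.72)/(3.110e-06) = 3.438 Ω
Segment 2: A = 6.69 mm² = 6.690e-06 m²
R₂ = (1.10×10^-6)(18.9)/(6.690e-06) = 3.108 Ω
R = R₁ + R₂ = 6.55 Ω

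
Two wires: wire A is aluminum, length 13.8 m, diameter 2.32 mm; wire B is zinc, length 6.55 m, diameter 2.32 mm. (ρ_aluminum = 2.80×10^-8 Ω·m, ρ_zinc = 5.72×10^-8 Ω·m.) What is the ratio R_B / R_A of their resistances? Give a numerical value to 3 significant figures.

0.970

R ∝ ρL/d², so R_B/R_A = (ρ_B/ρ_A) × (L_B/L_A)
= (5.72×10^-8/2.80×10^-8) × (6.55/13.8) = 0.970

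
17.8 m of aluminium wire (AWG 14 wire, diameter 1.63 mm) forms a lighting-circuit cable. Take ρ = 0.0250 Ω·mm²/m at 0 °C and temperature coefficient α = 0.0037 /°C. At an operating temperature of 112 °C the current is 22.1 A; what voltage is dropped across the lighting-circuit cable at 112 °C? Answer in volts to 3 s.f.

ρ = 0.0250 Ω·mm²/m = 2.50×10^-8 Ω·m
A = π(1.63/2 mm)² = π(8.1500e-04 m)² = 2.087e-06 m²
R₍0₎ = ρL/A = (2.50×10^-8)(17.8)/(2.087e-06) = 0.2133 Ω
R₍112₎ = R₍0₎(1 + αΔT) = 0.2133 × (1 + 0.0037×112) = 0.3016 Ω
V = IR = 22.1 × 0.3016 = 6.67 V

6.67 V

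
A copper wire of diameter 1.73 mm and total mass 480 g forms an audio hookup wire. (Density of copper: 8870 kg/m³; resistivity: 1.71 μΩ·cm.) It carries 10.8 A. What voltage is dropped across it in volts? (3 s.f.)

1.81 V

ρ = 1.71 μΩ·cm = 1.71×10^-8 Ω·m
A = π(d/2)² = π(8.6500e-04 m)² = 2.3506e-06 m²
L = m/(density·A) = 0.48/(8870×2.3506e-06) = 23.02 m
R = ρL/A = (1.71×10^-8)(23.02)/(2.3506e-06) = 0.1675 Ω
V = IR = 10.8 × 0.1675 = 1.81 V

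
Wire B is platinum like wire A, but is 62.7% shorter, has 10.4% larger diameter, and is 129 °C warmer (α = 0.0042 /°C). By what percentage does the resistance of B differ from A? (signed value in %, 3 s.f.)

-52.8%

R ∝ ρL/d² with ρ ∝ (1+αΔT), so R_B/R_A = (1 − 62.7/100) × (1 + 10.4/100)⁻² × (1 + 0.0042×129)
= 0.373 × 0.8205 × 1.542 = 0.4718
(R_B − R_A)/R_A = 0.4718 − 1 = -52.8%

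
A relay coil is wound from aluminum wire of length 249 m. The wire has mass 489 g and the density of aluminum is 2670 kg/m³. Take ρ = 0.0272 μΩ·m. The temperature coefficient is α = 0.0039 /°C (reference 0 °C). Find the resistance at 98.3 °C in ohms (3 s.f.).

ρ = 0.0272 μΩ·m = 2.72×10^-8 Ω·m
A = m/(density·L) = 0.489/(2670×249) = 7.3553e-07 m²
R = ρL/A = (2.72×10^-8)(249)/(7.3553e-07) = 9.208 Ω
R(98.3 °C) = 9.208 × (1 + 0.0039×98.3) = 12.7 Ω

12.7 Ω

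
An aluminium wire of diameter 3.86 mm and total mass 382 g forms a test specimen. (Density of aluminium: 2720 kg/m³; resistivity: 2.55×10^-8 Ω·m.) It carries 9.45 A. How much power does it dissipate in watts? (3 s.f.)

A = π(d/2)² = π(1.9300e-03 m)² = 1.1702e-05 m²
L = m/(density·A) = 0.382/(2720×1.1702e-05) = 12 m
R = ρL/A = (2.55×10^-8)(12)/(1.1702e-05) = 0.02615 Ω
P = I²R = (9.45)² × 0.02615 = 2.34 W

2.34 W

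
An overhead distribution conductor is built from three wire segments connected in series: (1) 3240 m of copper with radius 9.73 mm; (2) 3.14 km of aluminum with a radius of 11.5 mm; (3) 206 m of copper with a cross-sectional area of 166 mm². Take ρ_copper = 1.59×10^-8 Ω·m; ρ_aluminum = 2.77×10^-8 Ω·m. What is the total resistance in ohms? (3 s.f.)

0.402 Ω

Seg 1: A = πr² = π(9.7300e-03 m)² = 2.974e-04 m²
R_1 = (1.59×10^-8)(3240)/(2.974e-04) = 0.1732 Ω
Seg 2: A = πr² = π(1.1500e-02 m)² = 4.155e-04 m²
R_2 = (2.77×10^-8)(3140)/(4.155e-04) = 0.2093 Ω
Seg 3: A = 166 mm² = 1.660e-04 m²
R_3 = (1.59×10^-8)(206)/(1.660e-04) = 0.01973 Ω
R_total = R_1 + R_2 + R_3 = 0.402 Ω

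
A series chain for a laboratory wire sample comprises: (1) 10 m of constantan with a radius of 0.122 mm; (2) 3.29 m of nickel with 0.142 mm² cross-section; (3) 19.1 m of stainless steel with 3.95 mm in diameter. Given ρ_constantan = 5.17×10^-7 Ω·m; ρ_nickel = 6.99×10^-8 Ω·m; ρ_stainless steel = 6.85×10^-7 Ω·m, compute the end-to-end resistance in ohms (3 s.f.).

Seg 1: A = πr² = π(1.2200e-04 m)² = 4.676e-08 m²
R_1 = (5.17×10^-7)(10)/(4.676e-08) = 110.6 Ω
Seg 2: A = 0.142 mm² = 1.420e-07 m²
R_2 = (6.99×10^-8)(3.29)/(1.420e-07) = 1.62 Ω
Seg 3: A = π(d/2)² = π(1.9750e-03 m)² = 1.225e-05 m²
R_3 = (6.85×10^-7)(19.1)/(1.225e-05) = 1.068 Ω
R_total = R_1 + R_2 + R_3 = 113 Ω

113 Ω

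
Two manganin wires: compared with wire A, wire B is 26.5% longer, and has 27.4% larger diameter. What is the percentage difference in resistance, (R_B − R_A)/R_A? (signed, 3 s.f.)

-22.1%

R ∝ L/d², so R_B/R_A = (1 + 26.5/100) × (1 + 27.4/100)⁻²
= 1.265 × 0.6161 = 0.7794
(R_B − R_A)/R_A = 0.7794 − 1 = -22.1%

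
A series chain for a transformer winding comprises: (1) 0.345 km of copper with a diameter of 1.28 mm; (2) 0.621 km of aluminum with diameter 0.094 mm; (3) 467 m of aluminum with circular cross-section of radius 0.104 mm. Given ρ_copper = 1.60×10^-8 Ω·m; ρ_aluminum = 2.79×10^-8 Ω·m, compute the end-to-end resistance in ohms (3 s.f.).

Seg 1: A = π(d/2)² = π(6.4000e-04 m)² = 1.287e-06 m²
R_1 = (1.60×10^-8)(345)/(1.287e-06) = 4.29 Ω
Seg 2: A = π(d/2)² = π(4.7000e-05 m)² = 6.940e-09 m²
R_2 = (2.79×10^-8)(621)/(6.940e-09) = 2497 Ω
Seg 3: A = πr² = π(1.0400e-04 m)² = 3.398e-08 m²
R_3 = (2.79×10^-8)(467)/(3.398e-08) = 383.4 Ω
R_total = R_1 + R_2 + R_3 = 2880 Ω

2880 Ω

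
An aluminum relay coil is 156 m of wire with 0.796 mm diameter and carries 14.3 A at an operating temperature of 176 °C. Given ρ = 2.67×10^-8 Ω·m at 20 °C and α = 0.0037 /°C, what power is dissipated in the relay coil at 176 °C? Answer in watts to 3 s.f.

2700 W

A = π(d/2)² = π(3.9800e-04 m)² = 4.976e-07 m²
R₍20₎ = ρL/A = (2.67×10^-8)(156)/(4.976e-07) = 8.37 Ω
R₍176₎ = R₍20₎(1 + αΔT) = 8.37 × (1 + 0.0037×156) = 13.2 Ω
P = I²R = (14.3)² × 13.2 = 2700 W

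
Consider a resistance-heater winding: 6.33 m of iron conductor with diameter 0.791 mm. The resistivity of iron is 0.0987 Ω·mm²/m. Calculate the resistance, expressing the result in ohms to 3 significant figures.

ρ = 0.0987 Ω·mm²/m = 9.87×10^-8 Ω·m
A = π(d/2)² = π(3.9550e-04 m)² = 4.914e-07 m²
R = ρL/A = (9.87×10^-8)(6.33 m)/(4.914e-07 m²) = 1.27 Ω

1.27 Ω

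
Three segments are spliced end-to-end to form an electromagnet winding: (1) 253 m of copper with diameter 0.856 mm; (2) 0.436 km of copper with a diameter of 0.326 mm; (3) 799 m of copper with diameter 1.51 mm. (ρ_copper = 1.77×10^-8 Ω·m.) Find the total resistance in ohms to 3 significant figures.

Seg 1: A = π(d/2)² = π(4.2800e-04 m)² = 5.755e-07 m²
R_1 = (1.77×10^-8)(253)/(5.755e-07) = 7.781 Ω
Seg 2: A = π(d/2)² = π(1.6300e-04 m)² = 8.347e-08 m²
R_2 = (1.77×10^-8)(436)/(8.347e-08) = 92.46 Ω
Seg 3: A = π(d/2)² = π(7.5500e-04 m)² = 1.791e-06 m²
R_3 = (1.77×10^-8)(799)/(1.791e-06) = 7.897 Ω
R_total = R_1 + R_2 + R_3 = 108 Ω

108 Ω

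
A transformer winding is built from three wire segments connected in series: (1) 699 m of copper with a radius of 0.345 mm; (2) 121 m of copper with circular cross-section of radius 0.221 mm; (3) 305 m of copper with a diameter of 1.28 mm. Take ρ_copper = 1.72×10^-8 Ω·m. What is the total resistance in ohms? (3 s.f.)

Seg 1: A = πr² = π(3.4500e-04 m)² = 3.739e-07 m²
R_1 = (1.72×10^-8)(699)/(3.739e-07) = 32.15 Ω
Seg 2: A = πr² = π(2.2100e-04 m)² = 1.534e-07 m²
R_2 = (1.72×10^-8)(121)/(1.534e-07) = 13.56 Ω
Seg 3: A = π(d/2)² = π(6.4000e-04 m)² = 1.287e-06 m²
R_3 = (1.72×10^-8)(305)/(1.287e-06) = 4.077 Ω
R_total = R_1 + R_2 + R_3 = 49.8 Ω

49.8 Ω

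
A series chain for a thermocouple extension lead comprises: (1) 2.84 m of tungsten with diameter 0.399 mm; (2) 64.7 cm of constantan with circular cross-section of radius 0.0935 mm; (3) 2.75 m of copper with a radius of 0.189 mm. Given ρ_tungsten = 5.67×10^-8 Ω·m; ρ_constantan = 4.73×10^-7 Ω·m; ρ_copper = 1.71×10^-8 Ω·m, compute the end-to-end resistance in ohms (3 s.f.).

12.8 Ω

Seg 1: A = π(d/2)² = π(1.9950e-04 m)² = 1.250e-07 m²
R_1 = (5.67×10^-8)(2.84)/(1.250e-07) = 1.288 Ω
Seg 2: A = πr² = π(9.3500e-05 m)² = 2.746e-08 m²
R_2 = (4.73×10^-7)(0.647)/(2.746e-08) = 11.14 Ω
Seg 3: A = πr² = π(1.8900e-04 m)² = 1.122e-07 m²
R_3 = (1.71×10^-8)(2.75)/(1.122e-07) = 0.419 Ω
R_total = R_1 + R_2 + R_3 = 12.8 Ω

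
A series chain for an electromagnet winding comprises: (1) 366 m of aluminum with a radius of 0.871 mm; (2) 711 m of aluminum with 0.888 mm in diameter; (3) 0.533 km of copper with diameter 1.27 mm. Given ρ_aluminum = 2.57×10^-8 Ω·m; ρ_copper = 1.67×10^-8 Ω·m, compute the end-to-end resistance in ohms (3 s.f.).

40.5 Ω

Seg 1: A = πr² = π(8.7100e-04 m)² = 2.383e-06 m²
R_1 = (2.57×10^-8)(366)/(2.383e-06) = 3.947 Ω
Seg 2: A = π(d/2)² = π(4.4400e-04 m)² = 6.193e-07 m²
R_2 = (2.57×10^-8)(711)/(6.193e-07) = 29.5 Ω
Seg 3: A = π(d/2)² = π(6.3500e-04 m)² = 1.267e-06 m²
R_3 = (1.67×10^-8)(533)/(1.267e-06) = 7.027 Ω
R_total = R_1 + R_2 + R_3 = 40.5 Ω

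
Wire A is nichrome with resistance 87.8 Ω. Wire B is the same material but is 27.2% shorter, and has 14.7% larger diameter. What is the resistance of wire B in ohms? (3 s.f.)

R ∝ L/d², so R_B/R_A = (1 − 27.2/100) × (1 + 14.7/100)⁻²
= 0.728 × 0.7601 = 0.5534
R_B = 0.5534 × 87.8 = 48.6 Ω

48.6 Ω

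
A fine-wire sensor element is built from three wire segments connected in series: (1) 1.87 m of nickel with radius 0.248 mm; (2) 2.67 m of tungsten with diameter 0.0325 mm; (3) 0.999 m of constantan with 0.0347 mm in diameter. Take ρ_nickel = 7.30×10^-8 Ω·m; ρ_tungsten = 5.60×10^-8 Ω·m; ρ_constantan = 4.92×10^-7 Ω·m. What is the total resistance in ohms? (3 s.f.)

Seg 1: A = πr² = π(2.4800e-04 m)² = 1.932e-07 m²
R_1 = (7.30×10^-8)(1.87)/(1.932e-07) = 0.7065 Ω
Seg 2: A = π(d/2)² = π(1.6250e-05 m)² = 8.296e-10 m²
R_2 = (5.60×10^-8)(2.67)/(8.296e-10) = 180.2 Ω
Seg 3: A = π(d/2)² = π(1.7350e-05 m)² = 9.457e-10 m²
R_3 = (4.92×10^-7)(0.999)/(9.457e-10) = 519.7 Ω
R_total = R_1 + R_2 + R_3 = 701 Ω

701 Ω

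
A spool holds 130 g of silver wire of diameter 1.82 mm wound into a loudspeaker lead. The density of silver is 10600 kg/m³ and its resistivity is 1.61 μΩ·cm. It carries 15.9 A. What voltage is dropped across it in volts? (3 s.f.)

0.464 V

ρ = 1.61 μΩ·cm = 1.61×10^-8 Ω·m
A = π(d/2)² = π(9.1000e-04 m)² = 2.6016e-06 m²
L = m/(density·A) = 0.13/(10600×2.6016e-06) = 4.714 m
R = ρL/A = (1.61×10^-8)(4.714)/(2.6016e-06) = 0.02917 Ω
V = IR = 15.9 × 0.02917 = 0.464 V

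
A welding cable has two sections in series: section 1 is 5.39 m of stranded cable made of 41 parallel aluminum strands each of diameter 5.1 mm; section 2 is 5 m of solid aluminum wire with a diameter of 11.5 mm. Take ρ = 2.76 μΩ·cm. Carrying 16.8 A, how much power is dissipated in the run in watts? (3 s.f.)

ρ = 2.76 μΩ·cm = 2.76×10^-8 Ω·m
Section 1: A_strand = π(2.5500e-03)² = 2.043e-05 m²; R₁ = ρL/(N·A_s) = (2.76×10^-8)(5.39)/(41×2.043e-05) = 1.776×10^-4 Ω
Section 2: A = π(d/2)² = π(5.7500e-03 m)² = 1.039e-04 m²
R₂ = (2.76×10^-8)(5)/(1.039e-04) = 0.001329 Ω
R = R₁ + R₂ = 0.001506 Ω
P = I²R = (16.8)² × 0.001506 = 0.425 W

0.425 W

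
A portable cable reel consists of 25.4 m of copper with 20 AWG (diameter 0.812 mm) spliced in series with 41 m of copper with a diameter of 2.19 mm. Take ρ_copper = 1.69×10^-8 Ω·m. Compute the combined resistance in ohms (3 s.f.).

Segment 1: A = π(0.812/2 mm)² = π(4.0600e-04 m)² = 5.178e-07 m²
R₁ = ρL/A = (1.69×10^-8)(25.4)/(5.178e-07) = 0.8289 Ω
Segment 2: A = π(d/2)² = π(1.0950e-03 m)² = 3.767e-06 m²
R₂ = (1.69×10^-8)(41)/(3.767e-06) = 0.1839 Ω
R = R₁ + R₂ = 1.01 Ω

1.01 Ω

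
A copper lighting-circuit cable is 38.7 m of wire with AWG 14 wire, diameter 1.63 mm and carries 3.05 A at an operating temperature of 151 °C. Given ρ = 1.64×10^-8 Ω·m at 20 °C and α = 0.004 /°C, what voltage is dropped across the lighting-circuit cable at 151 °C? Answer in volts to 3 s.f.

A = π(1.63/2 mm)² = π(8.1500e-04 m)² = 2.087e-06 m²
R₍20₎ = ρL/A = (1.64×10^-8)(38.7)/(2.087e-06) = 0.3042 Ω
R₍151₎ = R₍20₎(1 + αΔT) = 0.3042 × (1 + 0.004×131) = 0.4635 Ω
V = IR = 3.05 × 0.4635 = 1.41 V

1.41 V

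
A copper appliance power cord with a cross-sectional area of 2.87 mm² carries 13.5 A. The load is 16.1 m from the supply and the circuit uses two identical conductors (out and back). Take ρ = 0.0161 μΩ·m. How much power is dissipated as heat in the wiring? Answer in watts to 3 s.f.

32.9 W

ρ = 0.0161 μΩ·m = 1.61×10^-8 Ω·m
A = 2.87 mm² = 2.870e-06 m²
Total conductor length (both ways) L = 2 × 16.1 = 32.2 m
R = ρL/A = (1.61×10^-8)(32.2)/(2.870e-06) = 0.1806 Ω
P = I²R = (13.5)² × 0.1806 = 32.9 W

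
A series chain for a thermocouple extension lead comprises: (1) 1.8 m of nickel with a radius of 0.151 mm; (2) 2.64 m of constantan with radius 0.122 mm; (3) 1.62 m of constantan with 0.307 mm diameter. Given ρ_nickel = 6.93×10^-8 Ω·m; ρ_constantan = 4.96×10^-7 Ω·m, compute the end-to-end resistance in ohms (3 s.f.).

Seg 1: A = πr² = π(1.5100e-04 m)² = 7.163e-08 m²
R_1 = (6.93×10^-8)(1.8)/(7.163e-08) = 1.741 Ω
Seg 2: A = πr² = π(1.2200e-04 m)² = 4.676e-08 m²
R_2 = (4.96×10^-7)(2.64)/(4.676e-08) = 28 Ω
Seg 3: A = π(d/2)² = π(1.5350e-04 m)² = 7.402e-08 m²
R_3 = (4.96×10^-7)(1.62)/(7.402e-08) = 10.86 Ω
R_total = R_1 + R_2 + R_3 = 40.6 Ω

40.6 Ω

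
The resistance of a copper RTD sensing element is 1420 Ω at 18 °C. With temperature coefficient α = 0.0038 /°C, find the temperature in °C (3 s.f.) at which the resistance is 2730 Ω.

R = R₀(1 + α(T − T₀)) ⇒ T = T₀ + (R/R₀ − 1)/α
T = 18 + (2730/1420 − 1)/0.0038 = 18 + (0.9225)/0.0038 = 261 °C

261 °C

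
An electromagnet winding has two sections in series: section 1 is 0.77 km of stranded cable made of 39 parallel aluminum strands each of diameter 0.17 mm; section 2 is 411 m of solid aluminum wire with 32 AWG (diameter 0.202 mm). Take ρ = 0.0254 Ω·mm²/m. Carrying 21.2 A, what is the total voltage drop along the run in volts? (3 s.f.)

ρ = 0.0254 Ω·mm²/m = 2.54×10^-8 Ω·m
Section 1: A_strand = π(8.5000e-05)² = 2.270e-08 m²; R₁ = ρL/(N·A_s) = (2.54×10^-8)(770)/(39×2.270e-08) = 22.09 Ω
Section 2: A = π(0.202/2 mm)² = π(1.0100e-04 m)² = 3.205e-08 m²
R₂ = (2.54×10^-8)(411)/(3.205e-08) = 325.7 Ω
R = R₁ + R₂ = 347.8 Ω
V = IR = 21.2 × 347.8 = 7370 V

7370 V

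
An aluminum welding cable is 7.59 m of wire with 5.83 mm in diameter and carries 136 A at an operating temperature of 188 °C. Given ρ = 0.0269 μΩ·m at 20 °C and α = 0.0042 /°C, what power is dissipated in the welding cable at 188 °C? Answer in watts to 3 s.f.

ρ = 0.0269 μΩ·m = 2.69×10^-8 Ω·m
A = π(d/2)² = π(2.9150e-03 m)² = 2.669e-05 m²
R₍20₎ = ρL/A = (2.69×10^-8)(7.59)/(2.669e-05) = 0.007648 Ω
R₍188₎ = R₍20₎(1 + αΔT) = 0.007648 × (1 + 0.0042×168) = 0.01305 Ω
P = I²R = (136)² × 0.01305 = 241 W

241 W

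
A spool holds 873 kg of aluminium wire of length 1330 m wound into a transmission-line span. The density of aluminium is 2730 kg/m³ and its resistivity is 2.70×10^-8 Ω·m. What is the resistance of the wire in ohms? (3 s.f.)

0.149 Ω

A = m/(density·L) = 873/(2730×1330) = 2.4044e-04 m²
R = ρL/A = (2.70×10^-8)(1330)/(2.4044e-04) = 0.149 Ω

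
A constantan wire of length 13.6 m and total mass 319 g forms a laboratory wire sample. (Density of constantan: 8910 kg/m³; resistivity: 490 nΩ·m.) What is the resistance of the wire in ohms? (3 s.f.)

ρ = 490 nΩ·m = 4.90×10^-7 Ω·m
A = m/(density·L) = 0.319/(8910×13.6) = 2.6325e-06 m²
R = ρL/A = (4.90×10^-7)(13.6)/(2.6325e-06) = 2.53 Ω

2.53 Ω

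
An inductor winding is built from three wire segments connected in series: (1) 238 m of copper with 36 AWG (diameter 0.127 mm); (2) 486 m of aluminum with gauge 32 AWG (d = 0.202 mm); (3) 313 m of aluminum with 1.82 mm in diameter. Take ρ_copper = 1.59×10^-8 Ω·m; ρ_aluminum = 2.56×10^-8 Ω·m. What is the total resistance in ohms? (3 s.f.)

Seg 1: A = π(0.127/2 mm)² = π(6.3500e-05 m)² = 1.267e-08 m²
R_1 = (1.59×10^-8)(238)/(1.267e-08) = 298.7 Ω
Seg 2: A = π(0.202/2 mm)² = π(1.0100e-04 m)² = 3.205e-08 m²
R_2 = (2.56×10^-8)(486)/(3.205e-08) = 388.2 Ω
Seg 3: A = π(d/2)² = π(9.1000e-04 m)² = 2.602e-06 m²
R_3 = (2.56×10^-8)(313)/(2.602e-06) = 3.08 Ω
R_total = R_1 + R_2 + R_3 = 690 Ω

690 Ω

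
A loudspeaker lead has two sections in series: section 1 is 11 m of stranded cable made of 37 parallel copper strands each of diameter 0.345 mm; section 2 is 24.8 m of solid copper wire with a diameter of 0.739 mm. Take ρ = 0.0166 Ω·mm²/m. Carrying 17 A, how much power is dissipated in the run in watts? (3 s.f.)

293 W

ρ = 0.0166 Ω·mm²/m = 1.66×10^-8 Ω·m
Section 1: A_strand = π(1.7250e-04)² = 9.348e-08 m²; R₁ = ρL/(N·A_s) = (1.66×10^-8)(11)/(37×9.348e-08) = 0.05279 Ω
Section 2: A = π(d/2)² = π(3.6950e-04 m)² = 4.289e-07 m²
R₂ = (1.66×10^-8)(24.8)/(4.289e-07) = 0.9598 Ω
R = R₁ + R₂ = 1.013 Ω
P = I²R = (17)² × 1.013 = 293 W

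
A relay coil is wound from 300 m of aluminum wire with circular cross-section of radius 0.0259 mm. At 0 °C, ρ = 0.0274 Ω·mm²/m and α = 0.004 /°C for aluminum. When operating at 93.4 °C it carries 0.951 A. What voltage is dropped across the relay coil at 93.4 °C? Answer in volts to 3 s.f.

5100 V

ρ = 0.0274 Ω·mm²/m = 2.74×10^-8 Ω·m
A = πr² = π(2.5900e-05 m)² = 2.107e-09 m²
R₍0₎ = ρL/A = (2.74×10^-8)(300)/(2.107e-09) = 3901 Ω
R₍93.4₎ = R₍0₎(1 + αΔT) = 3901 × (1 + 0.004×93.4) = 5358 Ω
V = IR = 0.951 × 5358 = 5100 V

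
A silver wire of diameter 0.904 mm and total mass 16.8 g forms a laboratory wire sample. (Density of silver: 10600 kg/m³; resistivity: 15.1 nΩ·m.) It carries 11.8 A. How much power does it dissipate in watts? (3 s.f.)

ρ = 15.1 nΩ·m = 1.51×10^-8 Ω·m
A = π(d/2)² = π(4.5200e-04 m)² = 6.4184e-07 m²
L = m/(density·A) = 0.0168/(10600×6.4184e-07) = 2.469 m
R = ρL/A = (1.51×10^-8)(2.469)/(6.4184e-07) = 0.05809 Ω
P = I²R = (11.8)² × 0.05809 = 8.09 W

8.09 W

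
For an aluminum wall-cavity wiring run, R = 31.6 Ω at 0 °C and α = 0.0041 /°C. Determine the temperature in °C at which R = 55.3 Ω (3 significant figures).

R = R₀(1 + α(T − T₀)) ⇒ T = T₀ + (R/R₀ − 1)/α
T = 0 + (55.3/31.6 − 1)/0.0041 = 0 + (0.75)/0.0041 = 183 °C

183 °C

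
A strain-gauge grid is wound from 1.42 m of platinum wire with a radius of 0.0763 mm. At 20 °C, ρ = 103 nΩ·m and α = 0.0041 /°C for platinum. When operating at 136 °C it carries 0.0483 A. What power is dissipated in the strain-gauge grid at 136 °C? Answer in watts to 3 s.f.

ρ = 103 nΩ·m = 1.03×10^-7 Ω·m
A = πr² = π(7.6300e-05 m)² = 1.829e-08 m²
R₍20₎ = ρL/A = (1.03×10^-7)(1.42)/(1.829e-08) = 7.997 Ω
R₍136₎ = R₍20₎(1 + αΔT) = 7.997 × (1 + 0.0041×116) = 11.8 Ω
P = I²R = (0.0483)² × 11.8 = 0.0275 W

0.0275 W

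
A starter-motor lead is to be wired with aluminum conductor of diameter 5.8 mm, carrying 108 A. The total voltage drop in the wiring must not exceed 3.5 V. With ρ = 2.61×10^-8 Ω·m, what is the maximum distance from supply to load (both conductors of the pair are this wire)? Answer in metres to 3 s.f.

16.4 m

A = π(d/2)² = π(2.9000e-03 m)² = 2.642e-05 m²
L_max = V_max·A/(2·ρI) = (3.5)(2.642e-05)/(2×2.61×10^-8×108) = 16.4 m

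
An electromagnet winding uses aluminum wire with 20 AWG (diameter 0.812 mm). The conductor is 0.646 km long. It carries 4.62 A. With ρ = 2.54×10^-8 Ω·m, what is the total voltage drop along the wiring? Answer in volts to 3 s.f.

A = π(0.812/2 mm)² = π(4.0600e-04 m)² = 5.178e-07 m²
R = ρL/A = (2.54×10^-8)(646)/(5.178e-07) = 31.69 Ω
V = IR = 4.62 × 31.69 = 146 V

146 V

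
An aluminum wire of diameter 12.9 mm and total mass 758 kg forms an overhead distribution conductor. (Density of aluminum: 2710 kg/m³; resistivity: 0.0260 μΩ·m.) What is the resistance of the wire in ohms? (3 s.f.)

0.426 Ω

ρ = 0.0260 μΩ·m = 2.60×10^-8 Ω·m
A = π(d/2)² = π(6.4500e-03 m)² = 1.3070e-04 m²
L = m/(density·A) = 758/(2710×1.3070e-04) = 2140 m
R = ρL/A = (2.60×10^-8)(2140)/(1.3070e-04) = 0.426 Ω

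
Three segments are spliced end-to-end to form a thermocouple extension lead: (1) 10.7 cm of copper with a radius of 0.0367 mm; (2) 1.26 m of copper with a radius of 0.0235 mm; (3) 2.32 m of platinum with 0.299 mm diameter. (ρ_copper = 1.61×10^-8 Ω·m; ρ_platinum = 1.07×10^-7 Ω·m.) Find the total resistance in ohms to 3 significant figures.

Seg 1: A = πr² = π(3.6700e-05 m)² = 4.231e-09 m²
R_1 = (1.61×10^-8)(0.107)/(4.231e-09) = 0.4071 Ω
Seg 2: A = πr² = π(2.3500e-05 m)² = 1.735e-09 m²
R_2 = (1.61×10^-8)(1.26)/(1.735e-09) = 11.69 Ω
Seg 3: A = π(d/2)² = π(1.4950e-04 m)² = 7.022e-08 m²
R_3 = (1.07×10^-7)(2.32)/(7.022e-08) = 3.535 Ω
R_total = R_1 + R_2 + R_3 = 15.6 Ω

15.6 Ω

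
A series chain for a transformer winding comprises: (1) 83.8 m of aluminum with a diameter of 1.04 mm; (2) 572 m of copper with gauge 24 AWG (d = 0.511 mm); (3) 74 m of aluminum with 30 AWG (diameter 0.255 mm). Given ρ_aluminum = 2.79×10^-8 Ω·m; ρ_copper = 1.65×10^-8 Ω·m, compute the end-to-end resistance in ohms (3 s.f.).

89.2 Ω

Seg 1: A = π(d/2)² = π(5.2000e-04 m)² = 8.495e-07 m²
R_1 = (2.79×10^-8)(83.8)/(8.495e-07) = 2.752 Ω
Seg 2: A = π(0.511/2 mm)² = π(2.5550e-04 m)² = 2.051e-07 m²
R_2 = (1.65×10^-8)(572)/(2.051e-07) = 46.02 Ω
Seg 3: A = π(0.255/2 mm)² = π(1.2750e-04 m)² = 5.107e-08 m²
R_3 = (2.79×10^-8)(74)/(5.107e-08) = 40.43 Ω
R_total = R_1 + R_2 + R_3 = 89.2 Ω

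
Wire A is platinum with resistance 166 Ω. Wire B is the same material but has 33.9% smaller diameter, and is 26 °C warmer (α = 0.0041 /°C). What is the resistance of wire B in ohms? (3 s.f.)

420 Ω

R ∝ ρL/d² with ρ ∝ (1+αΔT), so R_B/R_A = (1 − 33.9/100)⁻² × (1 + 0.0041×26)
= 2.289 × 1.107 = 2.533
R_B = 2.533 × 166 = 420 Ω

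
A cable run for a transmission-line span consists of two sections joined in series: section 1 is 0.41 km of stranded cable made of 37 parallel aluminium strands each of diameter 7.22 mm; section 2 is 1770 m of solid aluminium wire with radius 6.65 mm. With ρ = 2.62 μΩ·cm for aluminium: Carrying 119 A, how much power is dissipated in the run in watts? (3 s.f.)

ρ = 2.62 μΩ·cm = 2.62×10^-8 Ω·m
Section 1: A_strand = π(3.6100e-03)² = 4.094e-05 m²; R₁ = ρL/(N·A_s) = (2.62×10^-8)(410)/(37×4.094e-05) = 0.007091 Ω
Section 2: A = πr² = π(6.6500e-03 m)² = 1.389e-04 m²
R₂ = (2.62×10^-8)(1770)/(1.389e-04) = 0.3338 Ω
R = R₁ + R₂ = 0.3409 Ω
P = I²R = (119)² × 0.3409 = 4830 W

4830 W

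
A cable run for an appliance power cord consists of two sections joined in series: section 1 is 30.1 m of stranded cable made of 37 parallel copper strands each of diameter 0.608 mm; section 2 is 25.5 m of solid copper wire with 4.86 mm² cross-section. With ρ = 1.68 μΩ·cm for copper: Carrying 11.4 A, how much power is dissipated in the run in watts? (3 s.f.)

17.6 W

ρ = 1.68 μΩ·cm = 1.68×10^-8 Ω·m
Section 1: A_strand = π(3.0400e-04)² = 2.903e-07 m²; R₁ = ρL/(N·A_s) = (1.68×10^-8)(30.1)/(37×2.903e-07) = 0.04707 Ω
Section 2: A = 4.86 mm² = 4.860e-06 m²
R₂ = (1.68×10^-8)(25.5)/(4.860e-06) = 0.08815 Ω
R = R₁ + R₂ = 0.1352 Ω
P = I²R = (11.4)² × 0.1352 = 17.6 W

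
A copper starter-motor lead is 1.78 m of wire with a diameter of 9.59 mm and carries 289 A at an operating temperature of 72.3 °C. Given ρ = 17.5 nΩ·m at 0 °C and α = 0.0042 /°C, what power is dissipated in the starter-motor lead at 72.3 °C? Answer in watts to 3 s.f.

47.0 W

ρ = 17.5 nΩ·m = 1.75×10^-8 Ω·m
A = π(d/2)² = π(4.7950e-03 m)² = 7.223e-05 m²
R₍0₎ = ρL/A = (1.75×10^-8)(1.78)/(7.223e-05) = 4.313×10^-4 Ω
R₍72.3₎ = R₍0₎(1 + αΔT) = 4.313×10^-4 × (1 + 0.0042×72.3) = 5.622×10^-4 Ω
P = I²R = (289)² × 5.622×10^-4 = 47.0 W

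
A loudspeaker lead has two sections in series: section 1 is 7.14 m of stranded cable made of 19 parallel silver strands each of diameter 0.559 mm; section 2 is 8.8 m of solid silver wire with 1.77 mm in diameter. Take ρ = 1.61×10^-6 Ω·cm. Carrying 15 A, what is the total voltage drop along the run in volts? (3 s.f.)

1.23 V

ρ = 1.61×10^-6 Ω·cm = 1.61×10^-8 Ω·m
Section 1: A_strand = π(2.7950e-04)² = 2.454e-07 m²; R₁ = ρL/(N·A_s) = (1.61×10^-8)(7.14)/(19×2.454e-07) = 0.02465 Ω
Section 2: A = π(d/2)² = π(8.8500e-04 m)² = 2.461e-06 m²
R₂ = (1.61×10^-8)(8.8)/(2.461e-06) = 0.05758 Ω
R = R₁ + R₂ = 0.08223 Ω
V = IR = 15 × 0.08223 = 1.23 V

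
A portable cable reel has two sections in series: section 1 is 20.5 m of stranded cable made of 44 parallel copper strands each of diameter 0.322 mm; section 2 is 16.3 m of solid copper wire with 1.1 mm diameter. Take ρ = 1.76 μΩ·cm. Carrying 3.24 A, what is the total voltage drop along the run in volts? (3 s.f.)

1.30 V

ρ = 1.76 μΩ·cm = 1.76×10^-8 Ω·m
Section 1: A_strand = π(1.6100e-04)² = 8.143e-08 m²; R₁ = ρL/(N·A_s) = (1.76×10^-8)(20.5)/(44×8.143e-08) = 0.1007 Ω
Section 2: A = π(d/2)² = π(5.5000e-04 m)² = 9.503e-07 m²
R₂ = (1.76×10^-8)(16.3)/(9.503e-07) = 0.3019 Ω
R = R₁ + R₂ = 0.4026 Ω
V = IR = 3.24 × 0.4026 = 1.30 V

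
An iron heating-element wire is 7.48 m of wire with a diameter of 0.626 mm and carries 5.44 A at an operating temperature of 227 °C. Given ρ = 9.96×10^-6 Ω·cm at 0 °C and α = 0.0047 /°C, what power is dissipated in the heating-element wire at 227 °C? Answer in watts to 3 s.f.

148 W

ρ = 9.96×10^-6 Ω·cm = 9.96×10^-8 Ω·m
A = π(d/2)² = π(3.1300e-04 m)² = 3.078e-07 m²
R₍0₎ = ρL/A = (9.96×10^-8)(7.48)/(3.078e-07) = 2.421 Ω
R₍227₎ = R₍0₎(1 + αΔT) = 2.421 × (1 + 0.0047×227) = 5.003 Ω
P = I²R = (5.44)² × 5.003 = 148 W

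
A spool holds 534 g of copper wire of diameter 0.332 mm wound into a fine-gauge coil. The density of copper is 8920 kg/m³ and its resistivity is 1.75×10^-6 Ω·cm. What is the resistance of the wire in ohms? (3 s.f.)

140 Ω

ρ = 1.75×10^-6 Ω·cm = 1.75×10^-8 Ω·m
A = π(d/2)² = π(1.6600e-04 m)² = 8.6570e-08 m²
L = m/(density·A) = 0.534/(8920×8.6570e-08) = 691.5 m
R = ρL/A = (1.75×10^-8)(691.5)/(8.6570e-08) = 140 Ω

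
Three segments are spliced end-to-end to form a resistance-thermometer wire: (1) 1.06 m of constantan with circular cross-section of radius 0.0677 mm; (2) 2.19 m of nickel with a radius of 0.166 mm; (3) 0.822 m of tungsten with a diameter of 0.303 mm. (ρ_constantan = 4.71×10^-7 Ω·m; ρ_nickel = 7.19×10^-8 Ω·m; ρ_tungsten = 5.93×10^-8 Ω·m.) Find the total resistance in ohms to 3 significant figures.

Seg 1: A = πr² = π(6.7700e-05 m)² = 1.440e-08 m²
R_1 = (4.71×10^-7)(1.06)/(1.440e-08) = 34.67 Ω
Seg 2: A = πr² = π(1.6600e-04 m)² = 8.657e-08 m²
R_2 = (7.19×10^-8)(2.19)/(8.657e-08) = 1.819 Ω
Seg 3: A = π(d/2)² = π(1.5150e-04 m)² = 7.211e-08 m²
R_3 = (5.93×10^-8)(0.822)/(7.211e-08) = 0.676 Ω
R_total = R_1 + R_2 + R_3 = 37.2 Ω

37.2 Ω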